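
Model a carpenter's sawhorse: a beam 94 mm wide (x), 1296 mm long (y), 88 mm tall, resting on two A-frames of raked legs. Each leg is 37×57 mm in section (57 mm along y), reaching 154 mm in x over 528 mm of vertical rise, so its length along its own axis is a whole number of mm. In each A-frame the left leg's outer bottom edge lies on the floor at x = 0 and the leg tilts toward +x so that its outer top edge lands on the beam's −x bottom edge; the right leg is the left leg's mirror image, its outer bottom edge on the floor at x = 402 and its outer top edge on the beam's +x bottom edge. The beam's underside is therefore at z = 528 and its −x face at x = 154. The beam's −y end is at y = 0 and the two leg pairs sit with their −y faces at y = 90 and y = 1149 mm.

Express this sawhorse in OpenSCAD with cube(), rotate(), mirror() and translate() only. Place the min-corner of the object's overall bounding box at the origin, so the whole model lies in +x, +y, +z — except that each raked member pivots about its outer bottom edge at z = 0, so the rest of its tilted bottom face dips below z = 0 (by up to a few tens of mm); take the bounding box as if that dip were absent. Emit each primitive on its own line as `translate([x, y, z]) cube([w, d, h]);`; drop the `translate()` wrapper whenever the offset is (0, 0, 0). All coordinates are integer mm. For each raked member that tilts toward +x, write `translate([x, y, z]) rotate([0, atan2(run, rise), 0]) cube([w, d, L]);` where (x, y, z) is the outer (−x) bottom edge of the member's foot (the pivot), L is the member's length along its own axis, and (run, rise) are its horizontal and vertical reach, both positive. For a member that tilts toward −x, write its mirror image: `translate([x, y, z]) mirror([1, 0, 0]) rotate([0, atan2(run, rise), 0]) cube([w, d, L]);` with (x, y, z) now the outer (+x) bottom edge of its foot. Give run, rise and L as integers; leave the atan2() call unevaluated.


// leg length = √(154² + 528²) = 550
// right-leg outer foot x = 2·154 + 94 = 402
// beam min-corner = (154, 0, 528)
translate([154, 0, 528]) cube([94, 1296, 88]);
translate([0, 90, 0]) rotate([0, atan2(154, 528), 0]) cube([37, 57, 550]);
translate([402, 90, 0]) mirror([1, 0, 0]) rotate([0, atan2(154, 528), 0]) cube([37, 57, 550]);
translate([0, 1149, 0]) rotate([0, atan2(154, 528), 0]) cube([37, 57, 550]);
translate([402, 1149, 0]) mirror([1, 0, 0]) rotate([0, atan2(154, 528), 0]) cube([37, 57, 550]);


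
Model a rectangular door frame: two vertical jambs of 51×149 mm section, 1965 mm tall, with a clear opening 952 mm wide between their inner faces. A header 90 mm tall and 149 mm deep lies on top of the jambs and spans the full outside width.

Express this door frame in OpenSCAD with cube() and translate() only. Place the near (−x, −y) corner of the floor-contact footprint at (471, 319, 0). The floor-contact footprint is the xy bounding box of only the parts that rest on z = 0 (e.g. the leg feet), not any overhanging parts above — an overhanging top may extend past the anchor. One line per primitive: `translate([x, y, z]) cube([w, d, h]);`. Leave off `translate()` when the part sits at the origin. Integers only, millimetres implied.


translate([471, 319, 0]) cube([51, 149, 1965]);
translate([1474, 319, 0]) cube([51, 149, 1965]);
translate([471, 319, 1965]) cube([1054, 149, 90]);


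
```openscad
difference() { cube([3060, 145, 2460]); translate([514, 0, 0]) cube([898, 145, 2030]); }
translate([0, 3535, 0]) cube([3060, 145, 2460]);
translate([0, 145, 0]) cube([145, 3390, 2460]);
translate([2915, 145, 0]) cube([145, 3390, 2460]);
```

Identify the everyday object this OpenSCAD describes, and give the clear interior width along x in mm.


A single room. The interior width is 2770 mm.

Four walls enclosing a rectangle with a door in the front wall — a room. Outside width 3060 minus two 145 mm walls gives 2770 mm.


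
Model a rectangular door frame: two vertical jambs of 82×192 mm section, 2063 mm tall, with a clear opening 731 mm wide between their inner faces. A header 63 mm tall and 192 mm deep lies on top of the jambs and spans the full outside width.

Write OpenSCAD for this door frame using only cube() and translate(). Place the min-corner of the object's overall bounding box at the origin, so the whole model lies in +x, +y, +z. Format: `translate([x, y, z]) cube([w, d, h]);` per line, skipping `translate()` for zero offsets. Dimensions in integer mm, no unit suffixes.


cube([82, 192, 2063]);
translate([813, 0, 0]) cube([82, 192, 2063]);
translate([0, 0, 2063]) cube([895, 192, 63]);


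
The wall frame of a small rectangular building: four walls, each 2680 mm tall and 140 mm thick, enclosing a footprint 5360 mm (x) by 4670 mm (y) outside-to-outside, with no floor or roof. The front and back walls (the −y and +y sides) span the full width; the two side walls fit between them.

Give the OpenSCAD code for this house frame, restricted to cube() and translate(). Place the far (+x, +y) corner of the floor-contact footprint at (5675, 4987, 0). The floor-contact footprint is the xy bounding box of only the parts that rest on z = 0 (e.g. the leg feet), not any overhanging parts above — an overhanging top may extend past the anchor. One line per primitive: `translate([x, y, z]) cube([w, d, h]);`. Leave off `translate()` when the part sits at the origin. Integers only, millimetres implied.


translate([315, 317, 0]) cube([5360, 140, 2680]);
translate([315, 4847, 0]) cube([5360, 140, 2680]);
translate([315, 457, 0]) cube([140, 4390, 2680]);
translate([5535, 457, 0]) cube([140, 4390, 2680]);


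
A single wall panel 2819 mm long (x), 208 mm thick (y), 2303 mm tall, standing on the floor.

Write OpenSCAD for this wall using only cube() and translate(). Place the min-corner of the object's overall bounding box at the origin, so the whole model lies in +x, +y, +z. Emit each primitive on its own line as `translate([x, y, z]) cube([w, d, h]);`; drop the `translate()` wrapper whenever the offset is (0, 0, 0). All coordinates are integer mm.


cube([2819, 208, 2303]);


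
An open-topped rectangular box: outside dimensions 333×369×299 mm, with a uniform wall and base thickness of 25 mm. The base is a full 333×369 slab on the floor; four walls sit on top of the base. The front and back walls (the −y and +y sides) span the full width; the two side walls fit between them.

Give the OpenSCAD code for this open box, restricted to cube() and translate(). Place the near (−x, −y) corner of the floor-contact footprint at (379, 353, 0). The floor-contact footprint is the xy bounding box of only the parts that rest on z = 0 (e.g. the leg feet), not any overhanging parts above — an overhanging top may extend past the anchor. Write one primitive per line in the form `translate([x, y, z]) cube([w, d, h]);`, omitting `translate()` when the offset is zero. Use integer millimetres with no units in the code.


translate([379, 353, 0]) cube([333, 369, 25]);
translate([379, 353, 25]) cube([333, 25, 274]);
translate([379, 697, 25]) cube([333, 25, 274]);
translate([379, 378, 25]) cube([25, 319, 274]);
translate([687, 378, 25]) cube([25, 319, 274]);


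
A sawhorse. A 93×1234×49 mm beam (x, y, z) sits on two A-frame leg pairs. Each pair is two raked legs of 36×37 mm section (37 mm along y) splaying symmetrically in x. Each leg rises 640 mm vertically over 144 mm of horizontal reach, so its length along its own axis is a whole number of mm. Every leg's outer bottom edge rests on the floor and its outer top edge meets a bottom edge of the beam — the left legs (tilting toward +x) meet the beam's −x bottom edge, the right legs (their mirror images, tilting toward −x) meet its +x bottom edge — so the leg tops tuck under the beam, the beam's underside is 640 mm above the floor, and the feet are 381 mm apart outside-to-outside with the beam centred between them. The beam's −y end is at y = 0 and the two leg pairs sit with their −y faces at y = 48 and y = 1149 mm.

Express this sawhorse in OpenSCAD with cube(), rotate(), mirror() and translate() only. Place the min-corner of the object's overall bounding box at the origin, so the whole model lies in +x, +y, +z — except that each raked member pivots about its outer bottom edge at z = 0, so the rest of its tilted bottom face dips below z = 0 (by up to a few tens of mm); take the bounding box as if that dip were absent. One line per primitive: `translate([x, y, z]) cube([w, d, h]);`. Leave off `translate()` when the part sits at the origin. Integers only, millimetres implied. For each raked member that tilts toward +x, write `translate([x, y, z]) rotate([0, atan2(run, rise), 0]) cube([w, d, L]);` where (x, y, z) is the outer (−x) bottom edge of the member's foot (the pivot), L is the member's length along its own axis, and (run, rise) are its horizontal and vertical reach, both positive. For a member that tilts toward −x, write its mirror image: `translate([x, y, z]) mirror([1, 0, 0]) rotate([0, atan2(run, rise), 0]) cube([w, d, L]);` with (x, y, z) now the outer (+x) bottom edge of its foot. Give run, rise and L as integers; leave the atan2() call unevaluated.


translate([144, 0, 640]) cube([93, 1234, 49]);
translate([0, 48, 0]) rotate([0, atan2(144, 640), 0]) cube([36, 37, 656]);
translate([381, 48, 0]) mirror([1, 0, 0]) rotate([0, atan2(144, 640), 0]) cube([36, 37, 656]);
translate([0, 1149, 0]) rotate([0, atan2(144, 640), 0]) cube([36, 37, 656]);
translate([381, 1149, 0]) mirror([1, 0, 0]) rotate([0, atan2(144, 640), 0]) cube([36, 37, 656]);


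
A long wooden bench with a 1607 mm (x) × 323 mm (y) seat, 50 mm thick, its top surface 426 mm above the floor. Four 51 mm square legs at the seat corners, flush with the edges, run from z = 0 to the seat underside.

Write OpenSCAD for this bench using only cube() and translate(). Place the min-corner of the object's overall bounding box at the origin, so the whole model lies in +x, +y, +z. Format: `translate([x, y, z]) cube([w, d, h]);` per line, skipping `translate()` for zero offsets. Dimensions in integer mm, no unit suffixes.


translate([0, 0, 376]) cube([1607, 323, 50]);
cube([51, 51, 376]);
translate([0, 272, 0]) cube([51, 51, 376]);
translate([1556, 0, 0]) cube([51, 51, 376]);
translate([1556, 272, 0]) cube([51, 51, 376]);


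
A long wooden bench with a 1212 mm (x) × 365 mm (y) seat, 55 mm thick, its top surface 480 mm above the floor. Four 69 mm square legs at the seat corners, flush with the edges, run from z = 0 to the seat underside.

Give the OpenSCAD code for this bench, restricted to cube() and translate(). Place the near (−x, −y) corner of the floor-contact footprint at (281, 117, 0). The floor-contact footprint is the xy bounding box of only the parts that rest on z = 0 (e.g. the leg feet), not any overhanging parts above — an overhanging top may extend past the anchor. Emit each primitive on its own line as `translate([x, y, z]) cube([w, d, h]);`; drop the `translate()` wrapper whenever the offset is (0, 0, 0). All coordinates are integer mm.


// leg_h = 480 − 55 = 425
translate([281, 117, 425]) cube([1212, 365, 55]);
translate([281, 117, 0]) cube([69, 69, 425]);
translate([281, 413, 0]) cube([69, 69, 425]);
translate([1424, 117, 0]) cube([69, 69, 425]);
translate([1424, 413, 0]) cube([69, 69, 425]);


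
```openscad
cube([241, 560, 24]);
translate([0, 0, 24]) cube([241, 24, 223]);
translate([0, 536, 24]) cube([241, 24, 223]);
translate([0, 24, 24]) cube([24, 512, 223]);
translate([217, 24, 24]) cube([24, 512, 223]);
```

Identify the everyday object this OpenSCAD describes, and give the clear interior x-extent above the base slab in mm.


An open box. The internal width is 193 mm.

A 241×560 base slab with four walls standing on it — an open box. The base is 241 mm wide and the walls are 24 mm thick, so the internal width is 241 − 2 × 24 = 193 mm.


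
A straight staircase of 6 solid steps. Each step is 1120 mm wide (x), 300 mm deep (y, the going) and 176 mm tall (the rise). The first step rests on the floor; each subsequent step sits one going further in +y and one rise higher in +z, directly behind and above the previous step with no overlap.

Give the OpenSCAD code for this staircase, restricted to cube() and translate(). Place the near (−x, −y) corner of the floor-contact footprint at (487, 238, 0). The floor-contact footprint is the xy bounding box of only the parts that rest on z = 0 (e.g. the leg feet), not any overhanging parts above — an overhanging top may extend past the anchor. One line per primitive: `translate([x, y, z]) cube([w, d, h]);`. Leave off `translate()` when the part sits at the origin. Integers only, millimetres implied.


translate([487, 238, 0]) cube([1120, 300, 176]);
translate([487, 538, 176]) cube([1120, 300, 176]);
translate([487, 838, 352]) cube([1120, 300, 176]);
translate([487, 1138, 528]) cube([1120, 300, 176]);
translate([487, 1438, 704]) cube([1120, 300, 176]);
translate([487, 1738, 880]) cube([1120, 300, 176]);


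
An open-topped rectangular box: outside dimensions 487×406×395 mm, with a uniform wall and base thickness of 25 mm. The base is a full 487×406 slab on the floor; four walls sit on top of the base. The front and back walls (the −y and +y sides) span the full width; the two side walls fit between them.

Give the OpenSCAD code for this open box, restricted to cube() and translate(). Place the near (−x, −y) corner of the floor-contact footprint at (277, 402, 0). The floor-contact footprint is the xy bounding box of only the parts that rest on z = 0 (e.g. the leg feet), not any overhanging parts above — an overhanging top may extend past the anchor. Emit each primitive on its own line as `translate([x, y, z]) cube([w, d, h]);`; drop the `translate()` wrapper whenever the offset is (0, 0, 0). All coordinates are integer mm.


translate([277, 402, 0]) cube([487, 406, 25]);
translate([277, 402, 25]) cube([487, 25, 370]);
translate([277, 783, 25]) cube([487, 25, 370]);
translate([277, 427, 25]) cube([25, 356, 370]);
translate([739, 427, 25]) cube([25, 356, 370]);


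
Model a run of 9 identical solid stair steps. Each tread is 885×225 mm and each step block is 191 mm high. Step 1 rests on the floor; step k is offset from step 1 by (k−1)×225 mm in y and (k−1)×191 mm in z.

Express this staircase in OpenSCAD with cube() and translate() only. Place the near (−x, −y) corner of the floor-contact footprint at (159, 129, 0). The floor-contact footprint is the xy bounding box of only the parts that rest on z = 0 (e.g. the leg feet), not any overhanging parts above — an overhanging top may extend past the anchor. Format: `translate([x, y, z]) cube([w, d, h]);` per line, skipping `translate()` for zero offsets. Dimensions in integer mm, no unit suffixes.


translate([159, 129, 0]) cube([885, 225, 191]);
translate([159, 354, 191]) cube([885, 225, 191]);
translate([159, 579, 382]) cube([885, 225, 191]);
translate([159, 804, 573]) cube([885, 225, 191]);
translate([159, 1029, 764]) cube([885, 225, 191]);
translate([159, 1254, 955]) cube([885, 225, 191]);
translate([159, 1479, 1146]) cube([885, 225, 191]);
translate([159, 1704, 1337]) cube([885, 225, 191]);
translate([159, 1929, 1528]) cube([885, 225, 191]);


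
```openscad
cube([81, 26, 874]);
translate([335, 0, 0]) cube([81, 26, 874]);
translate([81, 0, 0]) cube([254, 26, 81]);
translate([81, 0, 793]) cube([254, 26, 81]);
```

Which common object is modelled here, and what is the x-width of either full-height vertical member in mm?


A picture frame. The border width is 81 mm.

Four thin pieces enclosing a rectangular opening — a picture frame. The two full-height stiles are 874 mm tall; the top rail sits at z = 793 and is 81 mm tall, so the border above the opening is 874 − 793 = 81 mm, matching the stile x-width.


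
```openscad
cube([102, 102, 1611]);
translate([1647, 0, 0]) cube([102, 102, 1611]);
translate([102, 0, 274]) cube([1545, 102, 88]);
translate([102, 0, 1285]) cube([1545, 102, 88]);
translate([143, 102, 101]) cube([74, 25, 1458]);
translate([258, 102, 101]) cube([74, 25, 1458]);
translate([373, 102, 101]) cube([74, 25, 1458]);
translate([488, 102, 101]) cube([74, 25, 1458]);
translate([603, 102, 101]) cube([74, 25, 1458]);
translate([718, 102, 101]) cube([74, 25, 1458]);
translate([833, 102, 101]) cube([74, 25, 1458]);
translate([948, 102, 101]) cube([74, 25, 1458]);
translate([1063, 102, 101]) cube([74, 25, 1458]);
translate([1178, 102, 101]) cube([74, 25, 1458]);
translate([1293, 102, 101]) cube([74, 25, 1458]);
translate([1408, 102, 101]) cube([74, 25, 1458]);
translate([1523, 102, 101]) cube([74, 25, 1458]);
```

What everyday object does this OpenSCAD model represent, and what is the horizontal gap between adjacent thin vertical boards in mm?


A fence section. The picket gap is 41 mm.

Two posts, two rails, 13 pickets — a fence section. Span 1545 mm holds 13 pickets of 74 mm with 14 equal gaps: ⌊(1545 − 13·74) / 14⌋ = 41 mm.


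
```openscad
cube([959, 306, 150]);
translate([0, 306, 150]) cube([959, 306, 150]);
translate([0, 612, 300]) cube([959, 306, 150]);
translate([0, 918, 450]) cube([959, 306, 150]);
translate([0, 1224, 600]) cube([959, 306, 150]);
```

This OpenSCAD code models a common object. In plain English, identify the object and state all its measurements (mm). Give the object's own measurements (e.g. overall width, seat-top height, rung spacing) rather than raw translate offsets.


A straight staircase of 5 solid steps. Each step is 959 mm wide (x), 306 mm deep (y, the going) and 150 mm tall (the rise). The first step rests on the floor; each subsequent step sits one going further in +y and one rise higher in +z, directly behind and above the previous step with no overlap.


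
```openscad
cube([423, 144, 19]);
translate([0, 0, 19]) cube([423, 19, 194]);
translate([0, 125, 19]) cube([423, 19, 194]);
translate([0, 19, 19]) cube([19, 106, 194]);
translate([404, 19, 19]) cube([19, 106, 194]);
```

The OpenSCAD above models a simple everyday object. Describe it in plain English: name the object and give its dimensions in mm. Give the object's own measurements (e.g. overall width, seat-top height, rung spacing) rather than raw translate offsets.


An open-topped rectangular box: outside dimensions 423×144×213 mm, with a uniform wall and base thickness of 19 mm. The base is a full 423×144 slab on the floor; four walls sit on top of the base. The front and back walls (the −y and +y sides) span the full width; the two side walls fit between them.


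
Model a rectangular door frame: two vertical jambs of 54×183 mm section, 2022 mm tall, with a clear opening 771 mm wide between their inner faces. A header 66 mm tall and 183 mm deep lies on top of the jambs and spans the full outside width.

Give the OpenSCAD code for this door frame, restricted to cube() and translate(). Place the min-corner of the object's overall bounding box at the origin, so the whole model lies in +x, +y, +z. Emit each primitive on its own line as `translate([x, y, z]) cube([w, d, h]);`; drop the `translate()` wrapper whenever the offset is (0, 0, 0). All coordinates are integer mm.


cube([54, 183, 2022]);
translate([825, 0, 0]) cube([54, 183, 2022]);
translate([0, 0, 2022]) cube([879, 183, 66]);


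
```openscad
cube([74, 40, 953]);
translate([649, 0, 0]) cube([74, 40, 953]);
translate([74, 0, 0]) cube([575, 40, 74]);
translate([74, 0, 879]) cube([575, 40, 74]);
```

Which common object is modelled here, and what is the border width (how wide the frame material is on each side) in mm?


A picture frame. The border width is 74 mm.

Four thin pieces enclosing a rectangular opening — a picture frame. The two full-height stiles are 953 mm tall; the top rail sits at z = 879 and is 74 mm tall, so the border above the opening is 953 − 879 = 74 mm, matching the stile x-width.


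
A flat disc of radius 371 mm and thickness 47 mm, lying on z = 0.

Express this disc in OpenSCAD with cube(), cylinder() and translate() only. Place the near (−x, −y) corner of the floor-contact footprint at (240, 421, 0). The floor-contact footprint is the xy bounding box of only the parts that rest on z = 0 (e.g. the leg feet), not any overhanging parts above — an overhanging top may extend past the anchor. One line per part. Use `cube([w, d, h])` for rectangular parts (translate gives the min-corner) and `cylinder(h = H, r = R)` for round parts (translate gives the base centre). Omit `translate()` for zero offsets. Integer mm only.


translate([611, 792, 0]) cylinder(h = 47, r = 371);


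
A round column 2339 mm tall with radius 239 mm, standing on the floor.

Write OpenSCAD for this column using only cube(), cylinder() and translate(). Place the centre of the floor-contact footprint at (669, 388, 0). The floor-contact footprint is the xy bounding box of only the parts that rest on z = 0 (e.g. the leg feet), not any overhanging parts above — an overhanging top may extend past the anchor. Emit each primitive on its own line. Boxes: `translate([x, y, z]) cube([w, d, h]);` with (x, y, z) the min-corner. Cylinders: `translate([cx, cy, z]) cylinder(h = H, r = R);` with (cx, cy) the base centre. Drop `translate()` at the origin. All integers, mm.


translate([669, 388, 0]) cylinder(h = 2339, r = 239);


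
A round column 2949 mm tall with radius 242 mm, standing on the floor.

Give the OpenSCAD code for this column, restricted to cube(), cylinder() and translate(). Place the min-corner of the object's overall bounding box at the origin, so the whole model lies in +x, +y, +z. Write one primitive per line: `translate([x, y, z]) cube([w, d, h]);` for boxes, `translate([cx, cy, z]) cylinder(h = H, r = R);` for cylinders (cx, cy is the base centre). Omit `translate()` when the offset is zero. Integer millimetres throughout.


translate([242, 242, 0]) cylinder(h = 2949, r = 242);


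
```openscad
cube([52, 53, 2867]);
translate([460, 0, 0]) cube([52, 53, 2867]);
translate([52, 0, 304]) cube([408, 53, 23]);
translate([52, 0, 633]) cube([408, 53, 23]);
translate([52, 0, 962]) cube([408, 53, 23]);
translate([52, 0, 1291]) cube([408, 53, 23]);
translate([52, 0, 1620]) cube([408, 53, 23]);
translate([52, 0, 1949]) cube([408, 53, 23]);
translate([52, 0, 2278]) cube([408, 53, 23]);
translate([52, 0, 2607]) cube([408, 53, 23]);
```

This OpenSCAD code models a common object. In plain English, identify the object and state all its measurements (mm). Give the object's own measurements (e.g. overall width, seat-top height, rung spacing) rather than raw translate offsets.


A straight ladder. Two 52×53 mm vertical rails, 2867 mm tall, stand 512 mm apart (outside-to-outside) with their front faces coplanar on the −y side. 8 rungs, each 53 mm deep and 23 mm tall, span between the inner faces of the rails, front faces flush with the rails. The lowest rung's underside is at z = 304 mm and rungs are spaced 329 mm apart (underside to underside).


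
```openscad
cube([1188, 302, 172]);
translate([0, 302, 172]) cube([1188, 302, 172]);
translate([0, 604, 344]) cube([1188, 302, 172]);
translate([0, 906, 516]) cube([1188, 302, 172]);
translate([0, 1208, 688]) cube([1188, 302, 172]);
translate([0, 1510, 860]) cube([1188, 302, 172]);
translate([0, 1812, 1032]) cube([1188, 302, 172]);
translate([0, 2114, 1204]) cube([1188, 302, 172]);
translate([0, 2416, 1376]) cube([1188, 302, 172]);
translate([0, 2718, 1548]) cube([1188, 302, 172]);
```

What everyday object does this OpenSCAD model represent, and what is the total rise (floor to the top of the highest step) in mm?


A staircase. The total rise is 1720 mm.

10 identical blocks, each offset up and back from the previous — a staircase. Each step is 172 mm tall and there are 10 of them, so the total rise is 10 × 172 = 1720 mm.


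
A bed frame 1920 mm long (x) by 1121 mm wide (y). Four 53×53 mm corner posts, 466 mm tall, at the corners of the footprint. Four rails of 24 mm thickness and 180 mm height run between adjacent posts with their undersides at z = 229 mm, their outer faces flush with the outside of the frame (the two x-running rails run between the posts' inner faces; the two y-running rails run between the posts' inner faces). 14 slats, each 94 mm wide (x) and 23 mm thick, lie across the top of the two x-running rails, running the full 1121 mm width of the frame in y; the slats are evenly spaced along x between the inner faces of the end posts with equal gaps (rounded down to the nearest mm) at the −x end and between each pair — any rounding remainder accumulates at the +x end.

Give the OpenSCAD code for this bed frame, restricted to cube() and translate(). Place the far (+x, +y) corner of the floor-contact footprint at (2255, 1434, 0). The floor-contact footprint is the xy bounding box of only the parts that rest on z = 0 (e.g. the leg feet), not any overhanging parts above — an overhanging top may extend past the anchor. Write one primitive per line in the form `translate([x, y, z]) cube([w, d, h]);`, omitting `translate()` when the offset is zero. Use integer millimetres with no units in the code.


translate([335, 313, 0]) cube([53, 53, 466]);
translate([335, 1381, 0]) cube([53, 53, 466]);
translate([2202, 313, 0]) cube([53, 53, 466]);
translate([2202, 1381, 0]) cube([53, 53, 466]);
translate([388, 313, 229]) cube([1814, 24, 180]);
translate([388, 1410, 229]) cube([1814, 24, 180]);
translate([335, 366, 229]) cube([24, 1015, 180]);
translate([2231, 366, 229]) cube([24, 1015, 180]);
translate([421, 313, 409]) cube([94, 1121, 23]);
translate([548, 313, 409]) cube([94, 1121, 23]);
translate([675, 313, 409]) cube([94, 1121, 23]);
translate([802, 313, 409]) cube([94, 1121, 23]);
translate([929, 313, 409]) cube([94, 1121, 23]);
translate([1056, 313, 409]) cube([94, 1121, 23]);
translate([1183, 313, 409]) cube([94, 1121, 23]);
translate([1310, 313, 409]) cube([94, 1121, 23]);
translate([1437, 313, 409]) cube([94, 1121, 23]);
translate([1564, 313, 409]) cube([94, 1121, 23]);
translate([1691, 313, 409]) cube([94, 1121, 23]);
translate([1818, 313, 409]) cube([94, 1121, 23]);
translate([1945, 313, 409]) cube([94, 1121, 23]);
translate([2072, 313, 409]) cube([94, 1121, 23]);


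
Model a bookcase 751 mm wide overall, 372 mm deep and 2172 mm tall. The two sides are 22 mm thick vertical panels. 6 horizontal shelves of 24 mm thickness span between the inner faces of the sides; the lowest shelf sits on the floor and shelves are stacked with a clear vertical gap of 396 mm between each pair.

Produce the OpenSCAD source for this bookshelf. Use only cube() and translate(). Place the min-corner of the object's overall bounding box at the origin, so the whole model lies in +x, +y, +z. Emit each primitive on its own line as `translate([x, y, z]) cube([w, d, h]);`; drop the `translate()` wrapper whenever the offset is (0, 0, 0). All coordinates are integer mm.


cube([22, 372, 2172]);
translate([729, 0, 0]) cube([22, 372, 2172]);
translate([22, 0, 0]) cube([707, 372, 24]);
translate([22, 0, 420]) cube([707, 372, 24]);
translate([22, 0, 840]) cube([707, 372, 24]);
translate([22, 0, 1260]) cube([707, 372, 24]);
translate([22, 0, 1680]) cube([707, 372, 24]);
translate([22, 0, 2100]) cube([707, 372, 24]);


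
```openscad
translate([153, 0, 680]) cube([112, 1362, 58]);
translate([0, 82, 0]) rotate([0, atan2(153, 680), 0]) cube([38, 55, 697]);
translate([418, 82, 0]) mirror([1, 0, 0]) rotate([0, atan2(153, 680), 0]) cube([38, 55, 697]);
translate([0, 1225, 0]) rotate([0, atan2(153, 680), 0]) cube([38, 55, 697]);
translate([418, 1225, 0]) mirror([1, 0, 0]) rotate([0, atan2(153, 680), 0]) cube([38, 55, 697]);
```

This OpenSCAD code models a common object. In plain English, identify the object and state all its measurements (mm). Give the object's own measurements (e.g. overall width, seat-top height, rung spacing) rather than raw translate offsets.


A sawhorse. A 112×1362×58 mm beam (x, y, z) sits on two A-frame leg pairs. Each pair is two raked legs of 38×55 mm section (55 mm along y) splaying symmetrically in x. Each leg rises 680 mm vertically over 153 mm of horizontal reach and is 697 mm long along its own axis. Every leg's outer bottom edge rests on the floor and its outer top edge meets a bottom edge of the beam — the left legs (tilting toward +x) meet the beam's −x bottom edge, the right legs (their mirror images, tilting toward −x) meet its +x bottom edge — so the leg tops tuck under the beam, the beam's underside is 680 mm above the floor, and the feet are 418 mm apart outside-to-outside with the beam centred between them. The two leg pairs are set in 82 mm from either end of the beam.


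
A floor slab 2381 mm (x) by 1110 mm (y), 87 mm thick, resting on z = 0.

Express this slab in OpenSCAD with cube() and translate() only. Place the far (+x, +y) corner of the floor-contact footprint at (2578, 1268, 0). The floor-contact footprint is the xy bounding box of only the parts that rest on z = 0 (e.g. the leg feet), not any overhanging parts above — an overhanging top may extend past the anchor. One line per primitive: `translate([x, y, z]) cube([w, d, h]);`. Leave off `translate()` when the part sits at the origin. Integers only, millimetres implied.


translate([197, 158, 0]) cube([2381, 1110, 87]);


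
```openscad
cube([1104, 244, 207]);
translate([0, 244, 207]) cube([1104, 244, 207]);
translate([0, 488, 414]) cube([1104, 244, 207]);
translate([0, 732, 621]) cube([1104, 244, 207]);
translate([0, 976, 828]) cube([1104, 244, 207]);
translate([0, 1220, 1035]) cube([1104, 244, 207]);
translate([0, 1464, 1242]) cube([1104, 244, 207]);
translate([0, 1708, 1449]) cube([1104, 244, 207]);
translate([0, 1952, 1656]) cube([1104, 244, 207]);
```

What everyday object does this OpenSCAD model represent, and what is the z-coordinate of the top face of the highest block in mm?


A staircase. The total rise is 1863 mm.

9 identical blocks, each offset up and back from the previous — a staircase. Each step is 207 mm tall and there are 9 of them, so the total rise is 9 × 207 = 1863 mm.


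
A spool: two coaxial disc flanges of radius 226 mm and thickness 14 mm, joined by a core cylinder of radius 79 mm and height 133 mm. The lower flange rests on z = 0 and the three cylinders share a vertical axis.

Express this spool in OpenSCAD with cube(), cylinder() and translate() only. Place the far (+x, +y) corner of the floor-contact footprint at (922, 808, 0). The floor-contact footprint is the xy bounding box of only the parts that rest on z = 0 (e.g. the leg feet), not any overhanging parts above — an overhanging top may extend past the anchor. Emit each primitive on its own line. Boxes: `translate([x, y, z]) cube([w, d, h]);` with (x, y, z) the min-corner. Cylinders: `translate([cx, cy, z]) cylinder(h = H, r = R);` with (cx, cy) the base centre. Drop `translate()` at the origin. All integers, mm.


translate([696, 582, 0]) cylinder(h = 14, r = 226);
translate([696, 582, 14]) cylinder(h = 133, r = 79);
translate([696, 582, 147]) cylinder(h = 14, r = 226);


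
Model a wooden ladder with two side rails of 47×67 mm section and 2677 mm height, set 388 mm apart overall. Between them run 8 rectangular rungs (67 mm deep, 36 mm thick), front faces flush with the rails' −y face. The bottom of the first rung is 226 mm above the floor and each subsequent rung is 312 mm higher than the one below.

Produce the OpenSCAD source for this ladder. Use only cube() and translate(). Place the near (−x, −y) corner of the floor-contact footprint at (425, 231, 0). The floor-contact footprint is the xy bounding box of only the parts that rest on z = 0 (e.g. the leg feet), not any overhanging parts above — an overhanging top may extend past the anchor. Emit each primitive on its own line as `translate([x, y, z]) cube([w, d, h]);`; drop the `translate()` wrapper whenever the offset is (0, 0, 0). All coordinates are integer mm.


// rung span = 388 - 2*47 = 294
// rung[k] z = 226 + k*312
translate([425, 231, 0]) cube([47, 67, 2677]);
translate([766, 231, 0]) cube([47, 67, 2677]);
translate([472, 231, 226]) cube([294, 67, 36]);
translate([472, 231, 538]) cube([294, 67, 36]);
translate([472, 231, 850]) cube([294, 67, 36]);
translate([472, 231, 1162]) cube([294, 67, 36]);
translate([472, 231, 1474]) cube([294, 67, 36]);
translate([472, 231, 1786]) cube([294, 67, 36]);
translate([472, 231, 2098]) cube([294, 67, 36]);
translate([472, 231, 2410]) cube([294, 67, 36]);


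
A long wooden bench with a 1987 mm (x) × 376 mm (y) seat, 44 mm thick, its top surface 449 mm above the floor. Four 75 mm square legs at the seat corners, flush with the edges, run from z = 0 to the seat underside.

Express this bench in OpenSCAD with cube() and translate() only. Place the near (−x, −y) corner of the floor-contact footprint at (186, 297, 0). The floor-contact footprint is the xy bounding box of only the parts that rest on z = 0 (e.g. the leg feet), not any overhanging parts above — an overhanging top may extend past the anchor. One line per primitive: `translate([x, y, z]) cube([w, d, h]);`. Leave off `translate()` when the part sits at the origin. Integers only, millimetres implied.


translate([186, 297, 405]) cube([1987, 376, 44]);
translate([186, 297, 0]) cube([75, 75, 405]);
translate([186, 598, 0]) cube([75, 75, 405]);
translate([2098, 297, 0]) cube([75, 75, 405]);
translate([2098, 598, 0]) cube([75, 75, 405]);


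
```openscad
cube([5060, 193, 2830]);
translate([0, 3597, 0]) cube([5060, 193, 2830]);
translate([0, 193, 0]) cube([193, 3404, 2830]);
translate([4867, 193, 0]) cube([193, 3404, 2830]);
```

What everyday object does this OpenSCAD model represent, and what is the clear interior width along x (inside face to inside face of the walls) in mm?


A house (or room) frame. The interior width is 4674 mm.

Four 2830 mm walls enclosing a rectangle with no floor or roof — a room or house frame. Outside width is 5060 mm and wall thickness is 193 mm, so the interior width is 5060 − 2 × 193 = 4674 mm.


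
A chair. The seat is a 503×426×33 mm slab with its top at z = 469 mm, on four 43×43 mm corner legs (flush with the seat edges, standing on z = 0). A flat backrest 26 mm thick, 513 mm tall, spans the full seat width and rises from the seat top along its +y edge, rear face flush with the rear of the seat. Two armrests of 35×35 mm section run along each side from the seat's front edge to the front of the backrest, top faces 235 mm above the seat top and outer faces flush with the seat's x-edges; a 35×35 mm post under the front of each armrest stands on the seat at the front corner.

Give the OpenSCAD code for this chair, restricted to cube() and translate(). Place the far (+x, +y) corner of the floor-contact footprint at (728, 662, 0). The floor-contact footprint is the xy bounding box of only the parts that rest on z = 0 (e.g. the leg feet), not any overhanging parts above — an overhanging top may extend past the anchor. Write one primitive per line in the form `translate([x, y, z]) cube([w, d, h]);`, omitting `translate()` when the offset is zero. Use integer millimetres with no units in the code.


// leg_h = 469 - 33 = 436
// arm post h = 235 - 35 = 200
translate([225, 236, 436]) cube([503, 426, 33]);
translate([225, 236, 0]) cube([43, 43, 436]);
translate([685, 236, 0]) cube([43, 43, 436]);
translate([225, 619, 0]) cube([43, 43, 436]);
translate([685, 619, 0]) cube([43, 43, 436]);
translate([225, 636, 469]) cube([503, 26, 513]);
translate([225, 236, 669]) cube([35, 400, 35]);
translate([693, 236, 669]) cube([35, 400, 35]);
translate([225, 236, 469]) cube([35, 35, 200]);
translate([693, 236, 469]) cube([35, 35, 200]);


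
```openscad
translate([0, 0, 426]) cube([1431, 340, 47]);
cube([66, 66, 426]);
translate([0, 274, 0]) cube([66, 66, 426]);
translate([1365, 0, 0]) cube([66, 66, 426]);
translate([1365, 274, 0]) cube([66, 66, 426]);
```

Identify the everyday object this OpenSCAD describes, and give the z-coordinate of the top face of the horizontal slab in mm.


A bench. The seat-top height is 473 mm.

A long slab on four corner posts — a bench. The slab sits at z = 426 with thickness 47, so the top is 426 + 47 = 473 mm.


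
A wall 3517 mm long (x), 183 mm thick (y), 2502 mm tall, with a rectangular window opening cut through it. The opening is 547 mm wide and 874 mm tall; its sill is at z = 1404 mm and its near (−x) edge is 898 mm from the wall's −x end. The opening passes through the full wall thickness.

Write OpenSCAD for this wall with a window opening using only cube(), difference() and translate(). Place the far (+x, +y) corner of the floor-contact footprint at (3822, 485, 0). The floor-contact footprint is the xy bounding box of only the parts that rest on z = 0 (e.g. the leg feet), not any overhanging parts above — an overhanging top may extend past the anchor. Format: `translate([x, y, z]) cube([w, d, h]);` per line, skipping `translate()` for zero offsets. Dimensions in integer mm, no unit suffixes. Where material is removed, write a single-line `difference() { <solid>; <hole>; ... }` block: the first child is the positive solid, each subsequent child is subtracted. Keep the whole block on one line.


difference() { translate([305, 302, 0]) cube([3517, 183, 2502]); translate([1203, 302, 1404]) cube([547, 183, 874]); }


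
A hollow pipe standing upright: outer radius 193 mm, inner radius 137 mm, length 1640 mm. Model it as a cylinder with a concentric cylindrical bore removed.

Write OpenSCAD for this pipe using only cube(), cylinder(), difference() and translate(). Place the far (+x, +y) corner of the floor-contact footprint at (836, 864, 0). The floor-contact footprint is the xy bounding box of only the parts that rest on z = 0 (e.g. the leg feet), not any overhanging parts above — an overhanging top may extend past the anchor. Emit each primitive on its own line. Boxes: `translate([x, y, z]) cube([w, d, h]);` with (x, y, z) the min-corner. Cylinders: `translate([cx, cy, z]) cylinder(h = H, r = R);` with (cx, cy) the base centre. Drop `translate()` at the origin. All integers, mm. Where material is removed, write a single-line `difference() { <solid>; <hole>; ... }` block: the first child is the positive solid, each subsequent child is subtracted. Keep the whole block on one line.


difference() { translate([643, 671, 0]) cylinder(h = 1640, r = 193); translate([643, 671, 0]) cylinder(h = 1640, r = 137); }


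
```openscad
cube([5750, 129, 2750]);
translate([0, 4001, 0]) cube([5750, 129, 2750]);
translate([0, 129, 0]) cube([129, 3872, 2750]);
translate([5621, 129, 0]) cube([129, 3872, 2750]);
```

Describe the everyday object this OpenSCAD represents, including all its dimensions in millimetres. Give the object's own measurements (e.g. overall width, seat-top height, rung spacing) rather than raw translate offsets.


The wall frame of a small rectangular building: four walls, each 2750 mm tall and 129 mm thick, enclosing a footprint 5750 mm (x) by 4130 mm (y) outside-to-outside, with no floor or roof. The front and back walls (the −y and +y sides) span the full width; the two side walls fit between them.


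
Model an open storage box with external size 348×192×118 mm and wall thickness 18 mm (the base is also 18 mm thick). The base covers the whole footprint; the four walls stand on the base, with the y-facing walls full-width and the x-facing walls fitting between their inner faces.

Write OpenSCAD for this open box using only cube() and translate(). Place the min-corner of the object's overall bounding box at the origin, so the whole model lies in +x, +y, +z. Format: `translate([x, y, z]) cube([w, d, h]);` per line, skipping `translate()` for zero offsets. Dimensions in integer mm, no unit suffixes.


cube([348, 192, 18]);
translate([0, 0, 18]) cube([348, 18, 100]);
translate([0, 174, 18]) cube([348, 18, 100]);
translate([0, 18, 18]) cube([18, 156, 100]);
translate([330, 18, 18]) cube([18, 156, 100]);


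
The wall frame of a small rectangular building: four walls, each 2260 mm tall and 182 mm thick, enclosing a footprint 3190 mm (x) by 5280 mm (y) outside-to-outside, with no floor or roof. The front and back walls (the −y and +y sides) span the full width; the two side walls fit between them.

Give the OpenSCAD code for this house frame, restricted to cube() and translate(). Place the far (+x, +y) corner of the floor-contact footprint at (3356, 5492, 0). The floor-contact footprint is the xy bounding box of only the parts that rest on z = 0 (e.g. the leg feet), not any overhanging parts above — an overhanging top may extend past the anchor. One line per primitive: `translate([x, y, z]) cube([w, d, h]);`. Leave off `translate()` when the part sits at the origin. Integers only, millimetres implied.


translate([166, 212, 0]) cube([3190, 182, 2260]);
translate([166, 5310, 0]) cube([3190, 182, 2260]);
translate([166, 394, 0]) cube([182, 4916, 2260]);
translate([3174, 394, 0]) cube([182, 4916, 2260]);
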